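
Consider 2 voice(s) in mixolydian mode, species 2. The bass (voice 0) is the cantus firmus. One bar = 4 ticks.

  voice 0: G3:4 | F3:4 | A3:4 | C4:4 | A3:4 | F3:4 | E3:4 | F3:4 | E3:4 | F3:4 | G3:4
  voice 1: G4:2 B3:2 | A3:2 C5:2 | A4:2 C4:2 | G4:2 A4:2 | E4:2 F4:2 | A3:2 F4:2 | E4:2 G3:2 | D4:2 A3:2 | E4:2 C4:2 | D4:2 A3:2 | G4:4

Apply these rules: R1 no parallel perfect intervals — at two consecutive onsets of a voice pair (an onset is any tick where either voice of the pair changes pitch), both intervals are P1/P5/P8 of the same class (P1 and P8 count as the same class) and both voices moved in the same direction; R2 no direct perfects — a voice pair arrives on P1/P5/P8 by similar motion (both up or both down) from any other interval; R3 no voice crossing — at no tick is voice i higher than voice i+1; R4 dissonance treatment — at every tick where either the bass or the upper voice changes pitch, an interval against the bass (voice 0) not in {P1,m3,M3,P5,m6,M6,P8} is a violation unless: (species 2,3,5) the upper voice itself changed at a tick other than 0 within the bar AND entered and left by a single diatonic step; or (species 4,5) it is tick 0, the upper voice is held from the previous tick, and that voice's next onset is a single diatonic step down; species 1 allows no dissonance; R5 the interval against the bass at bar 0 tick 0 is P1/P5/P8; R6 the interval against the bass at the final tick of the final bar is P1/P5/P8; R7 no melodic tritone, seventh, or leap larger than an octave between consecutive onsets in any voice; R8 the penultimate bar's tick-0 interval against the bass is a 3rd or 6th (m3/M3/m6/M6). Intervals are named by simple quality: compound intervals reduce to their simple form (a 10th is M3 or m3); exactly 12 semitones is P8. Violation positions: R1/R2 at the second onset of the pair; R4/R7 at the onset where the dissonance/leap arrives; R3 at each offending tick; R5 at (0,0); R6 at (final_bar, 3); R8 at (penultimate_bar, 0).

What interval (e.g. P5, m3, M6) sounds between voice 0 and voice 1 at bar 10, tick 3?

voice 0=G3 voice 1=G4 -> P8

P8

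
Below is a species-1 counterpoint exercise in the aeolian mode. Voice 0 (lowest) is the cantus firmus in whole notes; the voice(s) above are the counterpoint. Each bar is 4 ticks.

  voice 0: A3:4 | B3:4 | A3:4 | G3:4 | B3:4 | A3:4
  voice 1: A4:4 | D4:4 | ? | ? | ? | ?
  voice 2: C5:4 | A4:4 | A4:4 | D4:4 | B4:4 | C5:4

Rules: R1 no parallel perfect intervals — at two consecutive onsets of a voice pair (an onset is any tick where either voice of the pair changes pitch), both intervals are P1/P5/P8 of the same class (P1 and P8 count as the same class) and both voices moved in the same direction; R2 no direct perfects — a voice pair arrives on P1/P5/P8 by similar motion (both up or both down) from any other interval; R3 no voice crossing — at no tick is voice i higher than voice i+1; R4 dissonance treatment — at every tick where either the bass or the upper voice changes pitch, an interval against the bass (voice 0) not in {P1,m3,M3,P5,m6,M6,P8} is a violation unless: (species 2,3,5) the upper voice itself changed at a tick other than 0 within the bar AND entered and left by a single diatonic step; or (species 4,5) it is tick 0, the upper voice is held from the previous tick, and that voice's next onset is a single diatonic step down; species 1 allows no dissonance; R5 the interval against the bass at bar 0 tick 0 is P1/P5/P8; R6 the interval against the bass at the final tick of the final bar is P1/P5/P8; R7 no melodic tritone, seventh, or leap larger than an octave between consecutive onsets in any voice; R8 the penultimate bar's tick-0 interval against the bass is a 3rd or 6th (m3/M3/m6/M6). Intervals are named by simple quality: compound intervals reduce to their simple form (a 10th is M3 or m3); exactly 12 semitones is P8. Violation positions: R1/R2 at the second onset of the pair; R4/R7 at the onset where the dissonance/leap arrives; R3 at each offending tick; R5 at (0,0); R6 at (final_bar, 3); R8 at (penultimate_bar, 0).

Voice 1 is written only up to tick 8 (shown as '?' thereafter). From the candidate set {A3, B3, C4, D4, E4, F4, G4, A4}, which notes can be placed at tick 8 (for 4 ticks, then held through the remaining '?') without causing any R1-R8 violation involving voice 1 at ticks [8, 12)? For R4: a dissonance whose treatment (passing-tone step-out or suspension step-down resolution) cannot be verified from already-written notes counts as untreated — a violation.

{A4, C4, E4, F4}

A3: violates R2
B3: violates R4
C4: legal
D4: violates R4
E4: legal
F4: legal
G4: violates R4
A4: legal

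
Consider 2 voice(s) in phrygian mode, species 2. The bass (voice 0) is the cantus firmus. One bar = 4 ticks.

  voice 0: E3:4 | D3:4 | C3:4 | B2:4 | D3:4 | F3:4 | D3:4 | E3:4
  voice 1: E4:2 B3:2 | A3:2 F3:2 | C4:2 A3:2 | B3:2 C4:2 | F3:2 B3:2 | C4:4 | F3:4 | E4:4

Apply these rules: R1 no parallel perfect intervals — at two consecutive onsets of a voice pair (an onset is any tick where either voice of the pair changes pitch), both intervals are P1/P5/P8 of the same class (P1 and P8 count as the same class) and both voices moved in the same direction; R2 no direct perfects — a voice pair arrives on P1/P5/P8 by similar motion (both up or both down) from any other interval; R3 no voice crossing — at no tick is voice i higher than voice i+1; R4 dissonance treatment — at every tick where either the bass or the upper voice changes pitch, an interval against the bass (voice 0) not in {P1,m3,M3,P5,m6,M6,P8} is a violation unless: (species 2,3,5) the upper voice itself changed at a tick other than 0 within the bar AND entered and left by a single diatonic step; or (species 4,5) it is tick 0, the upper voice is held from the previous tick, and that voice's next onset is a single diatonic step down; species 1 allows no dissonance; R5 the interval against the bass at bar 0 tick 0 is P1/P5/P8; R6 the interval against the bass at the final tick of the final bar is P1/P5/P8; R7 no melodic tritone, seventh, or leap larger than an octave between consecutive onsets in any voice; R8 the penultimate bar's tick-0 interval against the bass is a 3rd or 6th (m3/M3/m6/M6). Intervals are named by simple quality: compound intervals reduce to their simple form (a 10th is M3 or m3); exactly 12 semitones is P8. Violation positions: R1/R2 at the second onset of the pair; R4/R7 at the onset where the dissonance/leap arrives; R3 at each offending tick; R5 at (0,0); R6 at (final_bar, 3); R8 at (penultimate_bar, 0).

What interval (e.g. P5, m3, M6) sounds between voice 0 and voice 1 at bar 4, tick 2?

voice 0=D3 voice 1=B3 -> M6

M6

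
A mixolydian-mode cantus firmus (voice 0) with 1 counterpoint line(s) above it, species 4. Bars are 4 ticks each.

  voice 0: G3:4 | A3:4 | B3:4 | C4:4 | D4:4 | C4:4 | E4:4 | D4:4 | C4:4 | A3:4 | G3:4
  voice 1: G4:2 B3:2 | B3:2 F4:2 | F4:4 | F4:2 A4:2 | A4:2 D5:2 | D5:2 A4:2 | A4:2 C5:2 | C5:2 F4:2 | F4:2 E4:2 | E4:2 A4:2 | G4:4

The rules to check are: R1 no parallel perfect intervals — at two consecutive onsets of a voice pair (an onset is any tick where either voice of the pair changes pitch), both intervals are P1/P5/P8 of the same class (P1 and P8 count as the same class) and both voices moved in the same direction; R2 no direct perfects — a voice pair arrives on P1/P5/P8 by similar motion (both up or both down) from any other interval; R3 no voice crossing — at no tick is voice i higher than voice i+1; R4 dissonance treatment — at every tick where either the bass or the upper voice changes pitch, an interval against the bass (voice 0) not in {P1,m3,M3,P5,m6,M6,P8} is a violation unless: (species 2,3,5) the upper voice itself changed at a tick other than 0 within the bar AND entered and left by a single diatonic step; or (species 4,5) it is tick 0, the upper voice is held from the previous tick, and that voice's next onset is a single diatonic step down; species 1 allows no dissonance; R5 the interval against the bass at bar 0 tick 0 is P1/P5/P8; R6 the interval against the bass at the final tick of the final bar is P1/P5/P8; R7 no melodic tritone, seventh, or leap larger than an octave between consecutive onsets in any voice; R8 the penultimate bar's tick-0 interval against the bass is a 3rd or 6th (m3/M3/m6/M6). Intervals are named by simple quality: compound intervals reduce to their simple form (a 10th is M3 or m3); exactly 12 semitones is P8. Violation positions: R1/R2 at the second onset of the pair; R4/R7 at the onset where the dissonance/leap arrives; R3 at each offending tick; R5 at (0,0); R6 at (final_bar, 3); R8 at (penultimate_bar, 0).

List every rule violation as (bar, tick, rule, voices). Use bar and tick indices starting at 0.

bar 0: v0=G3 v1=G4 downbeat P8
bar 1: v0=A3 v1=B3 downbeat M2
bar 2: v0=B3 v1=F4 downbeat TT
bar 3: v0=C4 v1=F4 downbeat P4
bar 4: v0=D4 v1=A4 downbeat P5
bar 5: v0=C4 v1=D5 downbeat M2
bar 6: v0=E4 v1=A4 downbeat P4
bar 7: v0=D4 v1=C5 downbeat m7
bar 8: v0=C4 v1=F4 downbeat P4
bar 9: v0=A3 v1=E4 downbeat P5
bar 10: v0=G3 v1=G4 downbeat P8
  -> R4 @ bar 1 tick 0 v(0, 1): A3/B3 M2 untreated
  -> R7 @ bar 1 tick 2 v(1,): B3->F4 leap 6st
  -> R4 @ bar 2 tick 0 v(0, 1): B3/F4 TT untreated
  -> R4 @ bar 3 tick 0 v(0, 1): C4/F4 P4 untreated
  -> R4 @ bar 5 tick 0 v(0, 1): C4/D5 M2 untreated
  -> R4 @ bar 6 tick 0 v(0, 1): E4/A4 P4 untreated
  -> R4 @ bar 7 tick 0 v(0, 1): D4/C5 m7 untreated
  -> R8 @ bar 9 tick 0 v(0, 1): penult P5 not 3rd/6th
  -> R1 @ bar 10 tick 0 v(0, 1): A3/A4 P8 -> G3/G4 P8 similar

(1, 0, R4, (0, 1))
(1, 2, R7, (1,))
(2, 0, R4, (0, 1))
(3, 0, R4, (0, 1))
(5, 0, R4, (0, 1))
(6, 0, R4, (0, 1))
(7, 0, R4, (0, 1))
(9, 0, R8, (0, 1))
(10, 0, R1, (0, 1))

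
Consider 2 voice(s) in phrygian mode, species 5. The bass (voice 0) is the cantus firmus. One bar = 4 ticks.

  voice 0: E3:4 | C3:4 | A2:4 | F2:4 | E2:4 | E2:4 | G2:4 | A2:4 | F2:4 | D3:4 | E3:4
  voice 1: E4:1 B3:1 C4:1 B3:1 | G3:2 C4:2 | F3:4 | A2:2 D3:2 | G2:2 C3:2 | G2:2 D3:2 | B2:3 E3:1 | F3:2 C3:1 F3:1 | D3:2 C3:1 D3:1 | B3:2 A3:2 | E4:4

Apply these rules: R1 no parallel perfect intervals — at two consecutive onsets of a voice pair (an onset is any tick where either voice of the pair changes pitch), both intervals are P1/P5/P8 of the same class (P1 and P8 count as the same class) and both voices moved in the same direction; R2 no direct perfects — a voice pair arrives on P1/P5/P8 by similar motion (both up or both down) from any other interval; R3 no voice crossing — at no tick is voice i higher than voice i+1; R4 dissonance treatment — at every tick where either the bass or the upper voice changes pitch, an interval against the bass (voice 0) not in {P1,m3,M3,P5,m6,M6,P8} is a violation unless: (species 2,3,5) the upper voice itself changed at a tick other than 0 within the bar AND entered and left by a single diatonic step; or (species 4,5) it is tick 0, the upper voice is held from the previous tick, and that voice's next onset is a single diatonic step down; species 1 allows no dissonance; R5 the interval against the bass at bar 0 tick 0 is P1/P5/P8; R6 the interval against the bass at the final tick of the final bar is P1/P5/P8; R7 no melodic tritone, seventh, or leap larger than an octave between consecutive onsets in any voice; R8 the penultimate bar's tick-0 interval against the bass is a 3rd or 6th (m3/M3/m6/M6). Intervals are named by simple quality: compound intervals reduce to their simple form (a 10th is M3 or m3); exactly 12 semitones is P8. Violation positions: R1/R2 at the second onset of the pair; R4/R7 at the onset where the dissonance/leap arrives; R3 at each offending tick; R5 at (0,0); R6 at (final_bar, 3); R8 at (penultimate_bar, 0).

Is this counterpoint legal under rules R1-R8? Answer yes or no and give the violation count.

bar 0: v0=E3 v1=E4 (P8)
bar 1: v0=C3 v1=G3 (P5)
bar 2: v0=A2 v1=F3 (m6)
bar 3: v0=F2 v1=A2 (M3)
bar 4: v0=E2 v1=G2 (m3)
bar 5: v0=E2 v1=G2 (m3)
bar 6: v0=G2 v1=B2 (M3)
bar 7: v0=A2 v1=F3 (m6)
bar 8: v0=F2 v1=D3 (M6)
bar 9: v0=D3 v1=B3 (M6)
bar 10: v0=E3 v1=E4 (P8)
  R1 @ bar1.0: E3/B3 P5 -> C3/G3 P5 similar
  R4 @ bar5.2: E2/D3 m7 untreated
  R2 @ bar10.0: D3/A3 P5 -> E3/E4 P8 similar

No (3 violations)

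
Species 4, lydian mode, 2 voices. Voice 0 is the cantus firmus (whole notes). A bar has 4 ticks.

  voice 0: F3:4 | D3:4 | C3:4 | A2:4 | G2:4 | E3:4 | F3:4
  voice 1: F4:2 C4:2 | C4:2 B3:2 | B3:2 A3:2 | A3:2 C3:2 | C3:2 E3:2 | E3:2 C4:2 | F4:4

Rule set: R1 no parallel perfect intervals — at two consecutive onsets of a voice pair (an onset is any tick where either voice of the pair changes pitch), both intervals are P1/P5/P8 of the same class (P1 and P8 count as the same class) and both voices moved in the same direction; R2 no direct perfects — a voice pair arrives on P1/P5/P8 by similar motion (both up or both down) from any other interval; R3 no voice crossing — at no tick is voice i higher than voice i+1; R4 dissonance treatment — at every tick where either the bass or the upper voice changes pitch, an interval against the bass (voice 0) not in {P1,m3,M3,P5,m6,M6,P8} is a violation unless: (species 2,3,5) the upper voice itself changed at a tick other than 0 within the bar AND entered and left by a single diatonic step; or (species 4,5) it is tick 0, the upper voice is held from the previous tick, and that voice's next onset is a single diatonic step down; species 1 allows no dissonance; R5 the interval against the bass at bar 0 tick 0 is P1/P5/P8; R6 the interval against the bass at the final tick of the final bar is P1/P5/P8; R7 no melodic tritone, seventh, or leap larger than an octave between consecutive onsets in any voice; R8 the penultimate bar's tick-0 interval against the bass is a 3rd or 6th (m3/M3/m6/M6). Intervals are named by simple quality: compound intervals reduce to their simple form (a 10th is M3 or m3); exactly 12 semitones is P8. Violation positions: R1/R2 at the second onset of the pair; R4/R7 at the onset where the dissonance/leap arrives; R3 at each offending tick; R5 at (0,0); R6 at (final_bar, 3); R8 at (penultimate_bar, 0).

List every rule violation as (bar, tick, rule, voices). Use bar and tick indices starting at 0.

(4, 0, R4, (0, 1))
(5, 0, R8, (0, 1))
(6, 0, R2, (0, 1))

bar 0: v0=F3 v1=F4 downbeat P8
bar 1: v0=D3 v1=C4 downbeat m7
bar 2: v0=C3 v1=B3 downbeat M7
bar 3: v0=A2 v1=A3 downbeat P8
bar 4: v0=G2 v1=C3 downbeat P4
bar 5: v0=E3 v1=E3 downbeat P1
bar 6: v0=F3 v1=F4 downbeat P8
  -> R4 @ bar 4 tick 0 v(0, 1): G2/C3 P4 untreated
  -> R8 @ bar 5 tick 0 v(0, 1): penult P1 not 3rd/6th
  -> R2 @ bar 6 tick 0 v(0, 1): E3/C4 m6 -> F3/F4 P8 similar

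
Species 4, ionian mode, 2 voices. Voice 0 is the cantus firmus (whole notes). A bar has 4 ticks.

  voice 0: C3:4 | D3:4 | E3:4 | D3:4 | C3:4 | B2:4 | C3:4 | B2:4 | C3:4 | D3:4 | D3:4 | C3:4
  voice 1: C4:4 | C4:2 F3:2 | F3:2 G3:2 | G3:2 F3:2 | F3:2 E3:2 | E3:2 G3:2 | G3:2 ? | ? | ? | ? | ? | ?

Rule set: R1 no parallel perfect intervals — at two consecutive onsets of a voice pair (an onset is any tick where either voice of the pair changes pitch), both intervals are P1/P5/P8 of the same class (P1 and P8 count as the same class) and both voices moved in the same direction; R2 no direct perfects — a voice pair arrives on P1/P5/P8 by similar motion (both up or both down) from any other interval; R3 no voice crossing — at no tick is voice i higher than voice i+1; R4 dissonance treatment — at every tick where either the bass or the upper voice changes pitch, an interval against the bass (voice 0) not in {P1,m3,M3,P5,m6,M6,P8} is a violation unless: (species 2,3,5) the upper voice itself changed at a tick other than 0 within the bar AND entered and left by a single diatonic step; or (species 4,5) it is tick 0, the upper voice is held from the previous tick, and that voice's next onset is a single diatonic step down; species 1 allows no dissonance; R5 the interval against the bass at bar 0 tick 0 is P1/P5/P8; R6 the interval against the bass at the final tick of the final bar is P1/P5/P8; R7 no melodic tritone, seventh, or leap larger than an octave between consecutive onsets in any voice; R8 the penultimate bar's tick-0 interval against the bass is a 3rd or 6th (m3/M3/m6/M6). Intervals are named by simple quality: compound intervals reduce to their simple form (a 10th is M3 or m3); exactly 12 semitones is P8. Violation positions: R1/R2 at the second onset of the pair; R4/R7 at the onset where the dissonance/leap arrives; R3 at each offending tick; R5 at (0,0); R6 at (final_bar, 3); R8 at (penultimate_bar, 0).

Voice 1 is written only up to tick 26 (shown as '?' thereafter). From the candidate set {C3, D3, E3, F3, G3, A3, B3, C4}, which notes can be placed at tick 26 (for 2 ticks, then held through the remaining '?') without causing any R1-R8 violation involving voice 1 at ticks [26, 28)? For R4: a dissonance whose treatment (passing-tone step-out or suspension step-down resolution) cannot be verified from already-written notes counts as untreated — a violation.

{A3, C3, C4, E3, G3}

C3: legal
D3: violates R4
E3: legal
F3: violates R4
G3: legal
A3: legal
B3: violates R4
C4: legal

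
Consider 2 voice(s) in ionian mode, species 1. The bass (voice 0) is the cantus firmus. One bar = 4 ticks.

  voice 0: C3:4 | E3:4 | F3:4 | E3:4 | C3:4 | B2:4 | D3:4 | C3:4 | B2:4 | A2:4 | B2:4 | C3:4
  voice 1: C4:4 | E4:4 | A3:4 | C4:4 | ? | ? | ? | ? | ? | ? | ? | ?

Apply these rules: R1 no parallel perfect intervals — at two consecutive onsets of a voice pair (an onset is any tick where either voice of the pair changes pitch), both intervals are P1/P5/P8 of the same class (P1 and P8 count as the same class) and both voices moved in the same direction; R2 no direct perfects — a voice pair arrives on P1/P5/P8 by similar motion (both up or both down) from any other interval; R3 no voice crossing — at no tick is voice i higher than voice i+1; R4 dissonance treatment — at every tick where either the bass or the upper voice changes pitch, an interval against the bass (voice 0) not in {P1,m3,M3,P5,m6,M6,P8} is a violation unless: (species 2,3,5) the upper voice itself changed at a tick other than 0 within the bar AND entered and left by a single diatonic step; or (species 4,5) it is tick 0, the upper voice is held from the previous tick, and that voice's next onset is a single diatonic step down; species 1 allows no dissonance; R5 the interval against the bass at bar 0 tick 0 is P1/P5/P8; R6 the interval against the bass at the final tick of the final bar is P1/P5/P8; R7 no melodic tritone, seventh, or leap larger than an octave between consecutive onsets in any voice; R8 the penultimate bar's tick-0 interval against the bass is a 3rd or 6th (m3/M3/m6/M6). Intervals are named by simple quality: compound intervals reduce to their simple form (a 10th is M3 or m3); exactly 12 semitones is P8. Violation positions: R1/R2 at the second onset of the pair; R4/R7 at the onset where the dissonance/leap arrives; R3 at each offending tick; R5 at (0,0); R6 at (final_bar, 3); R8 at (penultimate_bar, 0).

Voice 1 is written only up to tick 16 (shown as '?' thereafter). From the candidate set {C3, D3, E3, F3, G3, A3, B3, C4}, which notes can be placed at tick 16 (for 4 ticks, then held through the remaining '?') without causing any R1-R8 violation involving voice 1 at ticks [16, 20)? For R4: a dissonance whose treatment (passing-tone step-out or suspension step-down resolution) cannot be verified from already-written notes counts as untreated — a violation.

{A3, C4, E3}

C3: violates R2
D3: violates R4,R7
E3: legal
F3: violates R4
G3: violates R2
A3: legal
B3: violates R4
C4: legal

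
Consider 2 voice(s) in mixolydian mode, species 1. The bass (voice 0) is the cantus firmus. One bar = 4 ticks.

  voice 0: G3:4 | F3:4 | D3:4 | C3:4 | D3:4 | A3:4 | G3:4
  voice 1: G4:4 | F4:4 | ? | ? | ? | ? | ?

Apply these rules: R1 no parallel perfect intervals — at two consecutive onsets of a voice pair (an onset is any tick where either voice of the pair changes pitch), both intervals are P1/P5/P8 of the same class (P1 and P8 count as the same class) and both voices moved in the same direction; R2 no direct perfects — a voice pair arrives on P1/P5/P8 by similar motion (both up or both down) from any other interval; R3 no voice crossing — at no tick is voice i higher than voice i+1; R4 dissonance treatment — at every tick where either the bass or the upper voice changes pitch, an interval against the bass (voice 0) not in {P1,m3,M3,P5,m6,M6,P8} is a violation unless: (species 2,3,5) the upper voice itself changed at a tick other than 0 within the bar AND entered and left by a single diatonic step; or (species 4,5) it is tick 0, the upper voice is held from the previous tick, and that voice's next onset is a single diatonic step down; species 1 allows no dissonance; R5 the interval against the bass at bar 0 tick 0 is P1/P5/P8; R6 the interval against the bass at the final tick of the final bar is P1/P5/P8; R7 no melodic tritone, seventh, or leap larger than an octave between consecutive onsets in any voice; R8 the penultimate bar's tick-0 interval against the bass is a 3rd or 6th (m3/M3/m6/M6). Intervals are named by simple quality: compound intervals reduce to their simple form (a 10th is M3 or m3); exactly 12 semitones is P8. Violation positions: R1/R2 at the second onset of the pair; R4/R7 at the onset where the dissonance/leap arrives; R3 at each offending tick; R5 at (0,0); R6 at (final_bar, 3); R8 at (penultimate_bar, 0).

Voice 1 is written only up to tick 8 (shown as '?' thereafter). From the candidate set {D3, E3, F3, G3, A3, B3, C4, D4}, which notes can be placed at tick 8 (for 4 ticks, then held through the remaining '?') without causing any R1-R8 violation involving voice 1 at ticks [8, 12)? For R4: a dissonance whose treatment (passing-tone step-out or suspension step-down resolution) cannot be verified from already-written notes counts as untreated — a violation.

D3: violates R1,R7
E3: violates R4,R7
F3: legal
G3: violates R4,R7
A3: violates R2
B3: violates R7
C4: violates R4
D4: violates R1

{F3}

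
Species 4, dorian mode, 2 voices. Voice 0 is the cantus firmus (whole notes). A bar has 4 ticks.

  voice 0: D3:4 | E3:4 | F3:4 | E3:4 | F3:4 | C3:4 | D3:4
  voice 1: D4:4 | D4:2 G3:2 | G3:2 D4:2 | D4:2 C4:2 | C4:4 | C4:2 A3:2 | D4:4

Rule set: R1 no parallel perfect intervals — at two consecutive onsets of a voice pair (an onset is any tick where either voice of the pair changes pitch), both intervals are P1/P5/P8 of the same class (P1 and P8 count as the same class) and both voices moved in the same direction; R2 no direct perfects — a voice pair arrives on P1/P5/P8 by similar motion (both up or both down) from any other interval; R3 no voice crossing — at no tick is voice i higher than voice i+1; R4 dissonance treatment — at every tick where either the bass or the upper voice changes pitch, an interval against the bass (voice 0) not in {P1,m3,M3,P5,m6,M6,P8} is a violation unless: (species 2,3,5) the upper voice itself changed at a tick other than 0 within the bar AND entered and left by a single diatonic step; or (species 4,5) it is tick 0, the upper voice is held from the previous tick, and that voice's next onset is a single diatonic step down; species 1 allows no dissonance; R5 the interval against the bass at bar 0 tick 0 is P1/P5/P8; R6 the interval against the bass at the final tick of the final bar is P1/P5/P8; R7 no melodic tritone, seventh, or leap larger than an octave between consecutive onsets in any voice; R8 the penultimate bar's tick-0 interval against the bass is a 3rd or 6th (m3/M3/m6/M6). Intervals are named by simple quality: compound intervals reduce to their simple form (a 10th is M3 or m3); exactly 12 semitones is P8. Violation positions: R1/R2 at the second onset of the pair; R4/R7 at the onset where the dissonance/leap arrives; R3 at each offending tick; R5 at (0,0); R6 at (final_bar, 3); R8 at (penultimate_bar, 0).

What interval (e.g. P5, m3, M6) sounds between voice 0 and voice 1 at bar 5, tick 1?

voice 0=C3 voice 1=C4 -> P8

P8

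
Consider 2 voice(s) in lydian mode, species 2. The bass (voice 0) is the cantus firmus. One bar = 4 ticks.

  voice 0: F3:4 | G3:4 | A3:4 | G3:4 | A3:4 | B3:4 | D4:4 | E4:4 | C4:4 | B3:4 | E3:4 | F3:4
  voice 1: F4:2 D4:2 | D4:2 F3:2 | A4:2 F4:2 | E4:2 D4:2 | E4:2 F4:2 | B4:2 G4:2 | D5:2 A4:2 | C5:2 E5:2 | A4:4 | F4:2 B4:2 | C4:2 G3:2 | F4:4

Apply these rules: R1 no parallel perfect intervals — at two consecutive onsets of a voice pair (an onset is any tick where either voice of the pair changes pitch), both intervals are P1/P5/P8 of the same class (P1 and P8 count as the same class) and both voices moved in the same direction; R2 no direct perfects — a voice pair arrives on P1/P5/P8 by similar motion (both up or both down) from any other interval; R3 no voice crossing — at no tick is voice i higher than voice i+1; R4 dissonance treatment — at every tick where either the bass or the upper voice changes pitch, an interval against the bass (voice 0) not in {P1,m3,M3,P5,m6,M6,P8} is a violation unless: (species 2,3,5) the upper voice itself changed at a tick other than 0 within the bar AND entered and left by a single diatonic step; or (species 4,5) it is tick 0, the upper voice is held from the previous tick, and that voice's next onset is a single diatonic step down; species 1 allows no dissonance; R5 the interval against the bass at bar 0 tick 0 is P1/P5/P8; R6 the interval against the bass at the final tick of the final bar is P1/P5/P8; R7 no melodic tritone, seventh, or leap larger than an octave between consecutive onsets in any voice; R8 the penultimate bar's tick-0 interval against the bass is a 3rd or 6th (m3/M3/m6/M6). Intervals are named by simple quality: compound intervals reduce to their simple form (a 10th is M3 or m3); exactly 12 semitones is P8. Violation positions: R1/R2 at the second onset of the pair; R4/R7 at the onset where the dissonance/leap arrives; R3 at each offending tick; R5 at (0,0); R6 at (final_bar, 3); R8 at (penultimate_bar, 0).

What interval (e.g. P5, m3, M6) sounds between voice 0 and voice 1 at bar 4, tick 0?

P5

voice 0=A3 voice 1=E4 -> P5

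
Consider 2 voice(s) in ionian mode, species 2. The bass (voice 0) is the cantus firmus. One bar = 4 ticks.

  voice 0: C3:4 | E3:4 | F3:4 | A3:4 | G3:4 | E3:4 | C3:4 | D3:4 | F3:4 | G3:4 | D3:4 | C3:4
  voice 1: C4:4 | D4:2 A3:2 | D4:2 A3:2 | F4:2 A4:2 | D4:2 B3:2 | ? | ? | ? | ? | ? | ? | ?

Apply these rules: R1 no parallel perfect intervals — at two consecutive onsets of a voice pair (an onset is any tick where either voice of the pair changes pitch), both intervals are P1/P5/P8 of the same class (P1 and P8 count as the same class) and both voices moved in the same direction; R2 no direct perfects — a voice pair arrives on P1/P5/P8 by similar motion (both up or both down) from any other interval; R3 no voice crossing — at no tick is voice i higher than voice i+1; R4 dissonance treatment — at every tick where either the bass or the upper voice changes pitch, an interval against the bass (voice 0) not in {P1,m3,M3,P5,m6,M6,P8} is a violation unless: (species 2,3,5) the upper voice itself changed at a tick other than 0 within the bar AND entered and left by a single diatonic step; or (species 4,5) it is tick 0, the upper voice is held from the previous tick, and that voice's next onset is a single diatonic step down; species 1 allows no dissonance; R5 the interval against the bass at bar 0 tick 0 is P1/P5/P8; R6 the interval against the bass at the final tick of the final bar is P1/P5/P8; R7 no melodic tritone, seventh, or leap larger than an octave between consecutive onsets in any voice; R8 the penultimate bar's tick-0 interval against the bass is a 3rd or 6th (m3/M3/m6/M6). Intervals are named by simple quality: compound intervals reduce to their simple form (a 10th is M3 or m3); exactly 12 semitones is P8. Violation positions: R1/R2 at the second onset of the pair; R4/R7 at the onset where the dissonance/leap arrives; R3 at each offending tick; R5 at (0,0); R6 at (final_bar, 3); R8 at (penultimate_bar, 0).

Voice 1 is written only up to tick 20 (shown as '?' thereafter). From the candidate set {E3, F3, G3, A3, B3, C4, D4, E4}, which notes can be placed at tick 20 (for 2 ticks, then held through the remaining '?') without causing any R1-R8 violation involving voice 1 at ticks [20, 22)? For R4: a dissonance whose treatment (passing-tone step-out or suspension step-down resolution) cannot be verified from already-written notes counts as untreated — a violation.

{B3, C4, E4, G3}

E3: violates R2
F3: violates R4,R7
G3: legal
A3: violates R4
B3: legal
C4: legal
D4: violates R4
E4: legal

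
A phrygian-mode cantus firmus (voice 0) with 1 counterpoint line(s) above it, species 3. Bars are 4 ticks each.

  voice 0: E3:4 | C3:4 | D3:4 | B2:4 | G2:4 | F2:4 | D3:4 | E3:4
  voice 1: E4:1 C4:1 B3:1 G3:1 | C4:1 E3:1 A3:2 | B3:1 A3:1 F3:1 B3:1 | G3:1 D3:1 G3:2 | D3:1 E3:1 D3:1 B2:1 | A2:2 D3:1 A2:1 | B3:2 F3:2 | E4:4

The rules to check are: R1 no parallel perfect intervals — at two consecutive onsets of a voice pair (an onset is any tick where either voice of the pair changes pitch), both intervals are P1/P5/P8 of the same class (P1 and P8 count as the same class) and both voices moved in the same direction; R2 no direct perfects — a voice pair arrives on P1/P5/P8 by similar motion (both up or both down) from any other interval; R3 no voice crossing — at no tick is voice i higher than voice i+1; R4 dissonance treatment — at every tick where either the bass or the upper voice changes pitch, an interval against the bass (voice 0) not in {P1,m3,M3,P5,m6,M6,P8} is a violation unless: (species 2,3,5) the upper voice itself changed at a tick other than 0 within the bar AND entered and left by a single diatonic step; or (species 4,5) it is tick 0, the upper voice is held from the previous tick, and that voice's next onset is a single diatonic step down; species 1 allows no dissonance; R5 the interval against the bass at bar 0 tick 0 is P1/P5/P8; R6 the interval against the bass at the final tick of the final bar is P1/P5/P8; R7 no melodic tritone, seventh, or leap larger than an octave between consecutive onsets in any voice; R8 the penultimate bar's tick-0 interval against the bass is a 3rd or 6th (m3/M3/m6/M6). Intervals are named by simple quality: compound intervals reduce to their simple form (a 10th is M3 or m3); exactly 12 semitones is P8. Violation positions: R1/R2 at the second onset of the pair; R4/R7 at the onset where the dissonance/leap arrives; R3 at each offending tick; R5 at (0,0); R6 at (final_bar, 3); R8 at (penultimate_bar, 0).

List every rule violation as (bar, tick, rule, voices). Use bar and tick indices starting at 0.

bar 0: v0=E3 v1=E4 downbeat P8
bar 1: v0=C3 v1=C4 downbeat P8
bar 2: v0=D3 v1=B3 downbeat M6
bar 3: v0=B2 v1=G3 downbeat m6
bar 4: v0=G2 v1=D3 downbeat P5
bar 5: v0=F2 v1=A2 downbeat M3
bar 6: v0=D3 v1=B3 downbeat M6
bar 7: v0=E3 v1=E4 downbeat P8
  -> R7 @ bar 2 tick 3 v(1,): F3->B3 leap 6st
  -> R2 @ bar 4 tick 0 v(0, 1): B2/G3 m6 -> G2/D3 P5 similar
  -> R7 @ bar 6 tick 0 v(1,): A2->B3 leap 14st
  -> R7 @ bar 6 tick 2 v(1,): B3->F3 leap 6st
  -> R2 @ bar 7 tick 0 v(0, 1): D3/F3 m3 -> E3/E4 P8 similar
  -> R7 @ bar 7 tick 0 v(1,): F3->E4 leap 11st

(2, 3, R7, (1,))
(4, 0, R2, (0, 1))
(6, 0, R7, (1,))
(6, 2, R7, (1,))
(7, 0, R2, (0, 1))
(7, 0, R7, (1,))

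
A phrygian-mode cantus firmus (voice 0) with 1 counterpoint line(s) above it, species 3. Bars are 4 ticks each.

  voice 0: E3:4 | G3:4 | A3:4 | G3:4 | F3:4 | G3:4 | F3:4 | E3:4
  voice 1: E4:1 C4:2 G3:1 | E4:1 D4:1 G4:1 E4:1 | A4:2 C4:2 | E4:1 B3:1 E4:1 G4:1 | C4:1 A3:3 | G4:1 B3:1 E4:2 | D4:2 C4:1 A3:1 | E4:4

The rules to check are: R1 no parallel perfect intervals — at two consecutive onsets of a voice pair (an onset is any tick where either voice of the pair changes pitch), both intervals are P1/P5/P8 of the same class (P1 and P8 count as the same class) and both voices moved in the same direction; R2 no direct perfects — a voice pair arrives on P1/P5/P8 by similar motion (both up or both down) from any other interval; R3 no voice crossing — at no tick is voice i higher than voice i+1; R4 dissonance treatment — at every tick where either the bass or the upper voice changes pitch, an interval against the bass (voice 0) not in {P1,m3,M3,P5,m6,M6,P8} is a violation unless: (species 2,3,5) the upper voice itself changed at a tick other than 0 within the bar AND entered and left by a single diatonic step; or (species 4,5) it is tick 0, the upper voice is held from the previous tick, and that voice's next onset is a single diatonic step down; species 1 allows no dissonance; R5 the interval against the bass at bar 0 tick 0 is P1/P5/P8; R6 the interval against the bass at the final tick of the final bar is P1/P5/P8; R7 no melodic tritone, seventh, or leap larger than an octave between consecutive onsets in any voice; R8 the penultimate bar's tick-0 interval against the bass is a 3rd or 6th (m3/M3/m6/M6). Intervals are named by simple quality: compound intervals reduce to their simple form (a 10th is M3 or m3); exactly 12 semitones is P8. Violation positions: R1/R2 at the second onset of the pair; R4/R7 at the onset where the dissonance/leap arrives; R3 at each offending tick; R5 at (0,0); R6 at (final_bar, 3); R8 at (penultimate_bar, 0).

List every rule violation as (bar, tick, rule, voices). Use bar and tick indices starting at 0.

(2, 0, R2, (0, 1))
(4, 0, R2, (0, 1))
(5, 0, R2, (0, 1))
(5, 0, R7, (1,))

bar 0: v0=E3 v1=E4 downbeat P8
bar 1: v0=G3 v1=E4 downbeat M6
bar 2: v0=A3 v1=A4 downbeat P8
bar 3: v0=G3 v1=E4 downbeat M6
bar 4: v0=F3 v1=C4 downbeat P5
bar 5: v0=G3 v1=G4 downbeat P8
bar 6: v0=F3 v1=D4 downbeat M6
bar 7: v0=E3 v1=E4 downbeat P8
  -> R2 @ bar 2 tick 0 v(0, 1): G3/E4 M6 -> A3/A4 P8 similar
  -> R2 @ bar 4 tick 0 v(0, 1): G3/G4 P8 -> F3/C4 P5 similar
  -> R2 @ bar 5 tick 0 v(0, 1): F3/A3 M3 -> G3/G4 P8 similar
  -> R7 @ bar 5 tick 0 v(1,): A3->G4 leap 10st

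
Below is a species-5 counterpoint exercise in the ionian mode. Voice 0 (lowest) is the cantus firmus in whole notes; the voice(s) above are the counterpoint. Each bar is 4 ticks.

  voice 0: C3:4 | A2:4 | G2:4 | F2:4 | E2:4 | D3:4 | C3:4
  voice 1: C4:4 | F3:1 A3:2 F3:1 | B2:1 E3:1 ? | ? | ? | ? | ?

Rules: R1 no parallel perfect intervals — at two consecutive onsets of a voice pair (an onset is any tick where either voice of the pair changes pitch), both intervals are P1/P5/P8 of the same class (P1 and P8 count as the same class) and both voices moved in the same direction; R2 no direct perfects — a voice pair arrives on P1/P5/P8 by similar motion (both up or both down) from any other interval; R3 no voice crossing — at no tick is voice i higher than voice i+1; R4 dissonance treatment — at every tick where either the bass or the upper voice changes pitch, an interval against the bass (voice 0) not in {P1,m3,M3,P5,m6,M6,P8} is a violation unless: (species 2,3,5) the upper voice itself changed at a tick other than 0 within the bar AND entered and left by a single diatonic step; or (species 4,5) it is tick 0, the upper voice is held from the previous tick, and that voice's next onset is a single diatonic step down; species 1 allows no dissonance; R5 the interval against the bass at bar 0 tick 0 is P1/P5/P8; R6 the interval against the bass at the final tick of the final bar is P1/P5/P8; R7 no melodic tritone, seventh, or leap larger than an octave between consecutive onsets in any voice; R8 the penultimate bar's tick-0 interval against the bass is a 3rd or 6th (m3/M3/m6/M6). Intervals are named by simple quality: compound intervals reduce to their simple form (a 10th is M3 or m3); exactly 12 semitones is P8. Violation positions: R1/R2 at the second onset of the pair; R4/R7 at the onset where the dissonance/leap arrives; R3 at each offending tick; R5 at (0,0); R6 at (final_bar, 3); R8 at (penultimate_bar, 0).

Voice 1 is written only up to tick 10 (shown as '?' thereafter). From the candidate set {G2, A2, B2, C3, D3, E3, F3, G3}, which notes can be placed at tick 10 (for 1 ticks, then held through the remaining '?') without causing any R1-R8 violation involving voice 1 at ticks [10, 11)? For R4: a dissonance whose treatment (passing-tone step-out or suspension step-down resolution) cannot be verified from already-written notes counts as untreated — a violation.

G2: legal
A2: violates R4
B2: legal
C3: violates R4
D3: legal
E3: legal
F3: violates R4
G3: legal

{B2, D3, E3, G2, G3}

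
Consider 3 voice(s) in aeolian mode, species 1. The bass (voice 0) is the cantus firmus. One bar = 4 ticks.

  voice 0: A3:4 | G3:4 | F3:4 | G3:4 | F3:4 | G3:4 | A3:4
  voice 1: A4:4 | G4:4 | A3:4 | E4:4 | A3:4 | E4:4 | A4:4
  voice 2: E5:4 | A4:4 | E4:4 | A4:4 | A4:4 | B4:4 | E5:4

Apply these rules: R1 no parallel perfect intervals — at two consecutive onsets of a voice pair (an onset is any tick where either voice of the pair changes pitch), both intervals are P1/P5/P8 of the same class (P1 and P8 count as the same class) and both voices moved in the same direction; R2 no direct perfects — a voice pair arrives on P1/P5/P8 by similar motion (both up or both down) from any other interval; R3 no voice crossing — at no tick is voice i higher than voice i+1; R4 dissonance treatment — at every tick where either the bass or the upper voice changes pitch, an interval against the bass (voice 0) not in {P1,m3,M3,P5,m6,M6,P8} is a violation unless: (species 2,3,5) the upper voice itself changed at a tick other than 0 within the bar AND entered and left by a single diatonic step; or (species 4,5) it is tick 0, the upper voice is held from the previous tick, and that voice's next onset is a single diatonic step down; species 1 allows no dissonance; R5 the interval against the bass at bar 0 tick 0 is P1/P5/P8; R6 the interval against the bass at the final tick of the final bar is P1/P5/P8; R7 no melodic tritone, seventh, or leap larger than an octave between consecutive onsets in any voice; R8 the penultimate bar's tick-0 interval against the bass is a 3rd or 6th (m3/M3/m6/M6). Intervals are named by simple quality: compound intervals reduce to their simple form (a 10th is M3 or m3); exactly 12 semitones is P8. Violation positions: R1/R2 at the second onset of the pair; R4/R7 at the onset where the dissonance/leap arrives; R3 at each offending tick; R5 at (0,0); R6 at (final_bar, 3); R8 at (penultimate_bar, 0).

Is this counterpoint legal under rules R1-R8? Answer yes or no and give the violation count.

bar 0: v0=A3 v1=A4 v2=E5 (P5)
bar 1: v0=G3 v1=G4 v2=A4 (M2)
bar 2: v0=F3 v1=A3 v2=E4 (M7)
bar 3: v0=G3 v1=E4 v2=A4 (M2)
bar 4: v0=F3 v1=A3 v2=A4 (M3)
bar 5: v0=G3 v1=E4 v2=B4 (M3)
bar 6: v0=A3 v1=A4 v2=E5 (P5)
  R1 @ bar1.0: A3/A4 P8 -> G3/G4 P8 similar
  R4 @ bar1.0: G3/A4 M2 untreated
  R2 @ bar2.0: G4/A4 M2 -> A3/E4 P5 similar
  R4 @ bar2.0: F3/E4 M7 untreated
  R7 @ bar2.0: G4->A3 leap 10st
  R4 @ bar3.0: G3/A4 M2 untreated
  R2 @ bar5.0: A3/A4 P8 -> E4/B4 P5 similar
  R1 @ bar6.0: E4/B4 P5 -> A4/E5 P5 similar
  R2 @ bar6.0: G3/E4 M6 -> A3/A4 P8 similar
  R2 @ bar6.0: G3/B4 M3 -> A3/E5 P5 similar

No (10 violations)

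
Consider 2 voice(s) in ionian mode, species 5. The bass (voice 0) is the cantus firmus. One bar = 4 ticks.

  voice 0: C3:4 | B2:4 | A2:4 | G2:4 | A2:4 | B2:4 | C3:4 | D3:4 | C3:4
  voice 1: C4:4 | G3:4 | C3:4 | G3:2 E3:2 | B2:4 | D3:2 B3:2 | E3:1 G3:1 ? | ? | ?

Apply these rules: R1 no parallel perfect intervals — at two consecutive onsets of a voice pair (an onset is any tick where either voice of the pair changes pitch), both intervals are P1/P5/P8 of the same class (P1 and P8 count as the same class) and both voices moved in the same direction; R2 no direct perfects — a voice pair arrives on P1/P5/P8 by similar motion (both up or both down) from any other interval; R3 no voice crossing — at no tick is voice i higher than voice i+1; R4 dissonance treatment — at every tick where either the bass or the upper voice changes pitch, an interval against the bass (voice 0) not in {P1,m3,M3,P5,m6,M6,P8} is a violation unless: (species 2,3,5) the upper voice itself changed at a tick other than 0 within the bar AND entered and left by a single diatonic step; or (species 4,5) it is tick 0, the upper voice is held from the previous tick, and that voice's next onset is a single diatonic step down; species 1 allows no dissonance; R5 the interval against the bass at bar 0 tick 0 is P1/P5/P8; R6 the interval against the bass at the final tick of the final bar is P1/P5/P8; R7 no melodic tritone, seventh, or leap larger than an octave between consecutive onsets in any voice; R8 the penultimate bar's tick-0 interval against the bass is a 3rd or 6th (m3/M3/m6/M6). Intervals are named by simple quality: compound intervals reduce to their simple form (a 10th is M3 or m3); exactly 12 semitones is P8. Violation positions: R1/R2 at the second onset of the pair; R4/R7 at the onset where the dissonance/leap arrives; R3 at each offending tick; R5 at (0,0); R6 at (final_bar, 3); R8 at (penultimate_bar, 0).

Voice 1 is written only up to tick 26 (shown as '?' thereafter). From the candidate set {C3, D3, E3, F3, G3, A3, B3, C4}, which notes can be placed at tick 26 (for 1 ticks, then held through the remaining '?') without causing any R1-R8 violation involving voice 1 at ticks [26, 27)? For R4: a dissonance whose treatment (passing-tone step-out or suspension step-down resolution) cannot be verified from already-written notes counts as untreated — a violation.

{A3, C3, C4, E3, G3}

C3: legal
D3: violates R4
E3: legal
F3: violates R4
G3: legal
A3: legal
B3: violates R4
C4: legal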